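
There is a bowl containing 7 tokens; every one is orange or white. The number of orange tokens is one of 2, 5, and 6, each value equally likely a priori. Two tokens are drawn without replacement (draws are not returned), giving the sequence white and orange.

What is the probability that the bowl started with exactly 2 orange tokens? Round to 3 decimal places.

For each hypothesis, P(data | H) works out to: P(data | r = 2) = (5/7)(2/6) = 5/21; P(data | r = 5) = (2/7)(5/6) = 5/21; P(data | r = 6) = (1/7)(6/6) = 1/7.
The prior-weighted likelihoods are 1/3 · 5/21 = 5/63, 1/3 · 5/21 = 5/63, 1/3 · 1/7 = 1/21; these sum to 13/63.
Therefore the posterior P(r = 2 | data) = (5/63) / (13/63) = 5/13.

0.385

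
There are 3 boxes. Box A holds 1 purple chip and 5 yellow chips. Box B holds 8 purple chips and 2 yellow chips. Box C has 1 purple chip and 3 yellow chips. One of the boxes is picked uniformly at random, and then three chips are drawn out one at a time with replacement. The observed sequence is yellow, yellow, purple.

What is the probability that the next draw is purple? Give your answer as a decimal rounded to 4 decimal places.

0.2776

Under each hypothesis, the probability of the observed sequence is: P(data | box A) = (5/6)(5/6)(1/6) = 0.11574; P(data | box B) = (2/10)(2/10)(8/10) = 0.032; P(data | box C) = (3/4)(3/4)(1/4) = 0.14062.
Multiplying each by its prior: 1/3 · 0.11574 = 0.03858, 1/3 · 0.032 = 0.010667, 1/3 · 0.14062 = 0.046875; these sum to 0.096122.
The posterior is then P(box A | data) = 0.40137, P(box B | data) = 0.11097, P(box C | data) = 0.48766.
Averaging over the posterior, P(purple next | data) = (1/6)(0.40137) + (4/5)(0.11097) + (1/4)(0.48766) = 0.27759.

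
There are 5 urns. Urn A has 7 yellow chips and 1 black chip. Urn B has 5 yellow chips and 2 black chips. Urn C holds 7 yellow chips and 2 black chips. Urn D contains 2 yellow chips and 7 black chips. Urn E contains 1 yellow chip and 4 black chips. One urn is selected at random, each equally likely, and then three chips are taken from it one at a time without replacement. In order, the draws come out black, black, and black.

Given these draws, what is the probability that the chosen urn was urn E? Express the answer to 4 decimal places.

For each hypothesis, P(data | H) works out to: P(data | urn A) = (1/8)(0/7) = 0; P(data | urn B) = (2/7)(1/6)(0/5) = 0; P(data | urn C) = (2/9)(1/8)(0/7) = 0; P(data | urn D) = (7/9)(6/8)(5/7) = 5/12; P(data | urn E) = (4/5)(3/4)(2/3) = 2/5.
Multiplying each by its prior: 1/5 · 0 = 0, 1/5 · 0 = 0, 1/5 · 0 = 0, 1/5 · 5/12 = 1/12, 1/5 · 2/5 = 2/25; these sum to 49/300.
So P(urn E | data) = (2/25) / (49/300) = 24/49.

0.4898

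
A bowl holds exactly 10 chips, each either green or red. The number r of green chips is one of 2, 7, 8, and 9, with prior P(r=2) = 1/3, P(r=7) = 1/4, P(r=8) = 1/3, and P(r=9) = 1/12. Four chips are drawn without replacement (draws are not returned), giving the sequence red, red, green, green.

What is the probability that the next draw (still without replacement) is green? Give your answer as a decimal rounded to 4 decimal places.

0.6525

For each hypothesis, P(data | H) works out to: P(data | r = 2) = (8/10)(7/9)(2/8)(1/7) = 0.022222; P(data | r = 7) = (3/10)(2/9)(7/8)(6/7) = 0.05; P(data | r = 8) = (2/10)(1/9)(8/8)(7/7) = 0.022222; P(data | r = 9) = (1/10)(0/9) = 0.
Weighting by the prior gives 1/3 · 0.022222 = 0.0074074, 1/4 · 0.05 = 0.0125, 1/3 · 0.022222 = 0.0074074, 1/12 · 0 = 0; summing to 0.027315.
Normalising, the posterior is P(r = 2 | data) = 0.27119, P(r = 7 | data) = 0.45763, P(r = 8 | data) = 0.27119, P(r = 9 | data) = 0.
The predictive probability is P(green next | data) = (0)(0.27119) + (5/6)(0.45763) + (1)(0.27119) = 0.65254.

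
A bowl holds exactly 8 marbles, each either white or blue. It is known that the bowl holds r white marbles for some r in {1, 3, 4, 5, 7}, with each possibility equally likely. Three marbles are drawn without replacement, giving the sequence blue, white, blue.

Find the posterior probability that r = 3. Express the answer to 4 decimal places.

0.3333

Compute the likelihood of the observed sequence for each case: P(data | r = 1) = (7/8)(1/7)(6/6) = 1/8; P(data | r = 3) = (5/8)(3/7)(4/6) = 5/28; P(data | r = 4) = (4/8)(4/7)(3/6) = 1/7; P(data | r = 5) = (3/8)(5/7)(2/6) = 5/56; P(data | r = 7) = (1/8)(7/7)(0/6) = 0.
Weighting by the prior gives 1/5 · 1/8 = 1/40, 1/5 · 5/28 = 1/28, 1/5 · 1/7 = 1/35, 1/5 · 5/56 = 1/56, 1/5 · 0 = 0; with total 3/28.
So P(r = 3 | data) = (1/28) / (3/28) = 1/3.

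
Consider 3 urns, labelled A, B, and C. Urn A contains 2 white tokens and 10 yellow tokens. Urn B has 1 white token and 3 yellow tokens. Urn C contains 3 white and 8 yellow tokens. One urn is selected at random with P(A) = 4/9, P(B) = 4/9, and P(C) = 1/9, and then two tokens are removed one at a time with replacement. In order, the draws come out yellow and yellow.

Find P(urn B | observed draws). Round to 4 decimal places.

Under each hypothesis, the probability of the observed sequence is: P(data | urn A) = (10/12)(10/12) = 0.69444; P(data | urn B) = (3/4)(3/4) = 0.5625; P(data | urn C) = (8/11)(8/11) = 0.52893.
Weighting by the prior gives 4/9 · 0.69444 = 0.30864, 4/9 · 0.5625 = 0.25, 1/9 · 0.52893 = 0.05877; summing to 0.61741.
So P(urn B | data) = (0.25) / (0.61741) = 0.40492.

0.4049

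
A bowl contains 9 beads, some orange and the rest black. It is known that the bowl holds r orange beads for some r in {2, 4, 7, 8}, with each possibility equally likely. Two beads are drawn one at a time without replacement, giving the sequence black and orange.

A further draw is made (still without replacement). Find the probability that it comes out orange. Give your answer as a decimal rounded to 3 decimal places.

0.546

Under each hypothesis, the probability of the observed sequence is: P(data | r = 2) = (7/9)(2/8) = 7/36; P(data | r = 4) = (5/9)(4/8) = 5/18; P(data | r = 7) = (2/9)(7/8) = 7/36; P(data | r = 8) = (1/9)(8/8) = 1/9.
The prior-weighted likelihoods are 1/4 · 7/36 = 7/144, 1/4 · 5/18 = 5/72, 1/4 · 7/36 = 7/144, 1/4 · 1/9 = 1/36; summing to 7/36.
The posterior is then P(r = 2 | data) = 1/4, P(r = 4 | data) = 5/14, P(r = 7 | data) = 1/4, P(r = 8 | data) = 1/7.
So P(orange next | data) = Σ P(orange next | H) P(H | data) = (1/7)(1/4) + (3/7)(5/14) + (6/7)(1/4) + (1)(1/7) = 107/196.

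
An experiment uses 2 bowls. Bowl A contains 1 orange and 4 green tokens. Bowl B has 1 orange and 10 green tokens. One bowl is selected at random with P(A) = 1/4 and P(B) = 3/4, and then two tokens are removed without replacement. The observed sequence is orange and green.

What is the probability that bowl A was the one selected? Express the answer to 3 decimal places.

Compute the likelihood of the observed sequence for each case: P(data | bowl A) = (1/5)(4/4) = 1/5; P(data | bowl B) = (1/11)(10/10) = 1/11.
The prior-weighted likelihoods are 1/4 · 1/5 = 1/20, 3/4 · 1/11 = 3/44; with total 13/110.
Therefore the posterior P(bowl A | data) = (1/20) / (13/110) = 11/26.

0.423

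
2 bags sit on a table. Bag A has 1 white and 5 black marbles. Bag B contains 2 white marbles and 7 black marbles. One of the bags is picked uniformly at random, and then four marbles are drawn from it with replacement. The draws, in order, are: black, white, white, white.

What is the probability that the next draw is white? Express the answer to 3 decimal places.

The likelihood of the observed sequence under each hypothesis: P(data | bag A) = (5/6)(1/6)(1/6)(1/6) = 0.003858; P(data | bag B) = (7/9)(2/9)(2/9)(2/9) = 0.0085353.
Weighting by the prior gives 1/2 · 0.003858 = 0.001929, 1/2 · 0.0085353 = 0.0042676; summing to 0.0061967.
The posterior is then P(bag A | data) = 0.3113, P(bag B | data) = 0.6887.
The predictive probability is P(white next | data) = (1/6)(0.3113) + (2/9)(0.6887) = 0.20493.

0.205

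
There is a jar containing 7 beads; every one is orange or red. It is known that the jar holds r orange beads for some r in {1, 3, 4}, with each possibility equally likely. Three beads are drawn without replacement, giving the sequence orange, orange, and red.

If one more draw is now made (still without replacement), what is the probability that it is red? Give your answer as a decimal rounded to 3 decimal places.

0.600

Compute the likelihood of the observed sequence for each case: P(data | r = 1) = (1/7)(0/6) = 0; P(data | r = 3) = (3/7)(2/6)(4/5) = 4/35; P(data | r = 4) = (4/7)(3/6)(3/5) = 6/35.
The prior-weighted likelihoods are 1/3 · 0 = 0, 1/3 · 4/35 = 4/105, 1/3 · 6/35 = 2/35; these sum to 2/21.
Dividing through by the total gives posterior P(r = 1 | data) = 0, P(r = 3 | data) = 2/5, P(r = 4 | data) = 3/5.
Averaging over the posterior, P(red next | data) = (3/4)(2/5) + (1/2)(3/5) = 3/5.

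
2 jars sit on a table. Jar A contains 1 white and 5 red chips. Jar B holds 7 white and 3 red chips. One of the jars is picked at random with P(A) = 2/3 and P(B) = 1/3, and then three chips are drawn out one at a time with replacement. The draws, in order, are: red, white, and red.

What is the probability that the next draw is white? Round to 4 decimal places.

Under each hypothesis, the probability of the observed sequence is: P(data | jar A) = (5/6)(1/6)(5/6) = 0.11574; P(data | jar B) = (3/10)(7/10)(3/10) = 0.063.
Weighting by the prior gives 2/3 · 0.11574 = 0.07716, 1/3 · 0.063 = 0.021; summing to 0.09816.
The posterior is then P(jar A | data) = 0.78606, P(jar B | data) = 0.21394.
Averaging over the posterior, P(white next | data) = (1/6)(0.78606) + (7/10)(0.21394) = 0.28077.

0.2808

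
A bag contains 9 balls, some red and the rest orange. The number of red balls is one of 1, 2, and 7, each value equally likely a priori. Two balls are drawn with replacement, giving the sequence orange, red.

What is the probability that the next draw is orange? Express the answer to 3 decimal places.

For each hypothesis, P(data | H) works out to: P(data | r = 1) = (8/9)(1/9) = 8/81; P(data | r = 2) = (7/9)(2/9) = 14/81; P(data | r = 7) = (2/9)(7/9) = 14/81.
The prior-weighted likelihoods are 1/3 · 8/81 = 8/243, 1/3 · 14/81 = 14/243, 1/3 · 14/81 = 14/243; summing to 4/27.
Dividing through by the total gives posterior P(r = 1 | data) = 2/9, P(r = 2 | data) = 7/18, P(r = 7 | data) = 7/18.
The predictive probability is P(orange next | data) = (8/9)(2/9) + (7/9)(7/18) + (2/9)(7/18) = 95/162.

0.586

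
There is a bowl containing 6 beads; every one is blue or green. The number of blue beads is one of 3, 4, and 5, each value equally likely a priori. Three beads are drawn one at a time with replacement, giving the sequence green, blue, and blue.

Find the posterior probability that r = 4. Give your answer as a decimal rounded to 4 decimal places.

0.3810

For each hypothesis, P(data | H) works out to: P(data | r = 3) = (3/6)(3/6)(3/6) = 1/8; P(data | r = 4) = (2/6)(4/6)(4/6) = 4/27; P(data | r = 5) = (1/6)(5/6)(5/6) = 25/216.
Weighting by the prior gives 1/3 · 1/8 = 1/24, 1/3 · 4/27 = 4/81, 1/3 · 25/216 = 25/648; summing to 7/54.
Therefore the posterior P(r = 4 | data) = (4/81) / (7/54) = 8/21.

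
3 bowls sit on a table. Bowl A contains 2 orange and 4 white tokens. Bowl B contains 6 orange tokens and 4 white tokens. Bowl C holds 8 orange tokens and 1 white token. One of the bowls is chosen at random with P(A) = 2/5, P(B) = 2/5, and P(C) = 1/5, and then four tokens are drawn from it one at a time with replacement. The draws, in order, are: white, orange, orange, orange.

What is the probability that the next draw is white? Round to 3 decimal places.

The likelihood of the observed sequence under each hypothesis: P(data | bowl A) = (4/6)(2/6)(2/6)(2/6) = 0.024691; P(data | bowl B) = (4/10)(6/10)(6/10)(6/10) = 0.0864; P(data | bowl C) = (1/9)(8/9)(8/9)(8/9) = 0.078037.
Multiplying each by its prior: 2/5 · 0.024691 = 0.0098765, 2/5 · 0.0864 = 0.03456, 1/5 · 0.078037 = 0.015607; these sum to 0.060044.
The posterior is then P(bowl A | data) = 0.16449, P(bowl B | data) = 0.57558, P(bowl C | data) = 0.25993.
So P(white next | data) = Σ P(white next | H) P(H | data) = (2/3)(0.16449) + (2/5)(0.57558) + (1/9)(0.25993) = 0.36877.

0.369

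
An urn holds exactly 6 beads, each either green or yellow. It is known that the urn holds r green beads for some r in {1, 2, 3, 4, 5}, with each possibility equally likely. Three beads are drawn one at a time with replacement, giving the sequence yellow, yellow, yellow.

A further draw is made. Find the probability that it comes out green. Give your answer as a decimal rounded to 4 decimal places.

Compute the likelihood of the observed sequence for each case: P(data | r = 1) = (5/6)(5/6)(5/6) = 0.5787; P(data | r = 2) = (4/6)(4/6)(4/6) = 0.2963; P(data | r = 3) = (3/6)(3/6)(3/6) = 0.125; P(data | r = 4) = (2/6)(2/6)(2/6) = 0.037037; P(data | r = 5) = (1/6)(1/6)(1/6) = 0.0046296.
Weighting by the prior gives 1/5 · 0.5787 = 0.11574, 1/5 · 0.2963 = 0.059259, 1/5 · 0.125 = 0.025, 1/5 · 0.037037 = 0.0074074, 1/5 · 0.0046296 = 0.00092593; with total 0.20833.
Normalising, the posterior is P(r = 1 | data) = 0.55556, P(r = 2 | data) = 0.28444, P(r = 3 | data) = 0.12, P(r = 4 | data) = 0.035556, P(r = 5 | data) = 0.0044444.
So P(green next | data) = Σ P(green next | H) P(H | data) = (1/6)(0.55556) + (1/3)(0.28444) + (1/2)(0.12) + (2/3)(0.035556) + (5/6)(0.0044444) = 0.27481.

0.2748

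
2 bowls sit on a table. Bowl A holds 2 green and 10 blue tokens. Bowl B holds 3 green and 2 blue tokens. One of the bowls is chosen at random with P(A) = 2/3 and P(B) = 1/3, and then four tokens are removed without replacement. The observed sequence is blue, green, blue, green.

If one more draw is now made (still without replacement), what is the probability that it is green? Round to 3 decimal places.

0.767

The likelihood of the observed sequence under each hypothesis: P(data | bowl A) = (10/12)(2/11)(9/10)(1/9) = 1/66; P(data | bowl B) = (2/5)(3/4)(1/3)(2/2) = 1/10.
Weighting by the prior gives 2/3 · 1/66 = 1/99, 1/3 · 1/10 = 1/30; with total 43/990.
The posterior is then P(bowl A | data) = 10/43, P(bowl B | data) = 33/43.
The predictive probability is P(green next | data) = (0)(10/43) + (1)(33/43) = 33/43.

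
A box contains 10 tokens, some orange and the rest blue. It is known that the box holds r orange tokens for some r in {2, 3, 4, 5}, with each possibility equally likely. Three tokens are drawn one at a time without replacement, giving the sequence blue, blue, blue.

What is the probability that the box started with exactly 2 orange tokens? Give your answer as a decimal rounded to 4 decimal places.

0.4628

Compute the likelihood of the observed sequence for each case: P(data | r = 2) = (8/10)(7/9)(6/8) = 7/15; P(data | r = 3) = (7/10)(6/9)(5/8) = 7/24; P(data | r = 4) = (6/10)(5/9)(4/8) = 1/6; P(data | r = 5) = (5/10)(4/9)(3/8) = 1/12.
Weighting by the prior gives 1/4 · 7/15 = 7/60, 1/4 · 7/24 = 7/96, 1/4 · 1/6 = 1/24, 1/4 · 1/12 = 1/48; summing to 121/480.
By Bayes' rule, P(r = 2 | data) = (7/60) / (121/480) = 56/121.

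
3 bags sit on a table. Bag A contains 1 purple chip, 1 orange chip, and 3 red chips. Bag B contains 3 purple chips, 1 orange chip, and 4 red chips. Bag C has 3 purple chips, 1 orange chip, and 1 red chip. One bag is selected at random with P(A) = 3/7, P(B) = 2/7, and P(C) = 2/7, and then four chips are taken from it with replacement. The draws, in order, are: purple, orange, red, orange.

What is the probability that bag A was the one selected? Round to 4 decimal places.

0.4823

For each hypothesis, P(data | H) works out to: P(data | bag A) = (1/5)(1/5)(3/5)(1/5) = 0.0048; P(data | bag B) = (3/8)(1/8)(4/8)(1/8) = 0.0029297; P(data | bag C) = (3/5)(1/5)(1/5)(1/5) = 0.0048.
Weighting by the prior gives 3/7 · 0.0048 = 0.0020571, 2/7 · 0.0029297 = 0.00083705, 2/7 · 0.0048 = 0.0013714; summing to 0.0042656.
By Bayes' rule, P(bag A | data) = (0.0020571) / (0.0042656) = 0.48226.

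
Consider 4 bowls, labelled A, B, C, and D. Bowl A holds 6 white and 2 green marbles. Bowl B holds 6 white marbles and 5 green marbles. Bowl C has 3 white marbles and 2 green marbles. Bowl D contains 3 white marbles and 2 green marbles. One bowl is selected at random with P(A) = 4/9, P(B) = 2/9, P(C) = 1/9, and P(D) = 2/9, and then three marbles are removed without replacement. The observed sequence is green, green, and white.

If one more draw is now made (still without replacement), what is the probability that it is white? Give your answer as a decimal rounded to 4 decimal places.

Under each hypothesis, the probability of the observed sequence is: P(data | bowl A) = (2/8)(1/7)(6/6) = 0.035714; P(data | bowl B) = (5/11)(4/10)(6/9) = 0.12121; P(data | bowl C) = (2/5)(1/4)(3/3) = 0.1; P(data | bowl D) = (2/5)(1/4)(3/3) = 0.1.
The prior-weighted likelihoods are 4/9 · 0.035714 = 0.015873, 2/9 · 0.12121 = 0.026936, 1/9 · 0.1 = 0.011111, 2/9 · 0.1 = 0.022222; these sum to 0.076142.
The posterior is then P(bowl A | data) = 0.20846, P(bowl B | data) = 0.35376, P(bowl C | data) = 0.14593, P(bowl D | data) = 0.29185.
So P(white next | data) = Σ P(white next | H) P(H | data) = (1)(0.20846) + (5/8)(0.35376) + (1)(0.14593) + (1)(0.29185) = 0.86734.

0.8673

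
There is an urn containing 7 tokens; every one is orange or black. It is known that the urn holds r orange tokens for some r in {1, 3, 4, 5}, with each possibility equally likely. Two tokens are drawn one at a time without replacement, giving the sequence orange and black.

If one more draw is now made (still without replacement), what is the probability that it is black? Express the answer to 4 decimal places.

0.5000

For each hypothesis, P(data | H) works out to: P(data | r = 1) = (1/7)(6/6) = 1/7; P(data | r = 3) = (3/7)(4/6) = 2/7; P(data | r = 4) = (4/7)(3/6) = 2/7; P(data | r = 5) = (5/7)(2/6) = 5/21.
The prior-weighted likelihoods are 1/4 · 1/7 = 1/28, 1/4 · 2/7 = 1/14, 1/4 · 2/7 = 1/14, 1/4 · 5/21 = 5/84; summing to 5/21.
Dividing through by the total gives posterior P(r = 1 | data) = 3/20, P(r = 3 | data) = 3/10, P(r = 4 | data) = 3/10, P(r = 5 | data) = 1/4.
The predictive probability is P(black next | data) = (1)(3/20) + (3/5)(3/10) + (2/5)(3/10) + (1/5)(1/4) = 1/2.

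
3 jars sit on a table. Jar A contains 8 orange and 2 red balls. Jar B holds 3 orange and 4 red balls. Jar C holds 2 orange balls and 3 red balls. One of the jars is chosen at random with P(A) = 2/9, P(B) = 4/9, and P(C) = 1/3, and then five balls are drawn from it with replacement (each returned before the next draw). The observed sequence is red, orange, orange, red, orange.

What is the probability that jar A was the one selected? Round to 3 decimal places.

0.192

For each hypothesis, P(data | H) works out to: P(data | jar A) = (2/10)(8/10)(8/10)(2/10)(8/10) = 0.02048; P(data | jar B) = (4/7)(3/7)(3/7)(4/7)(3/7) = 0.025704; P(data | jar C) = (3/5)(2/5)(2/5)(3/5)(2/5) = 0.02304.
Weighting by the prior gives 2/9 · 0.02048 = 0.0045511, 4/9 · 0.025704 = 0.011424, 1/3 · 0.02304 = 0.00768; with total 0.023655.
Hence P(jar A | data) = (0.0045511) / (0.023655) = 0.1924.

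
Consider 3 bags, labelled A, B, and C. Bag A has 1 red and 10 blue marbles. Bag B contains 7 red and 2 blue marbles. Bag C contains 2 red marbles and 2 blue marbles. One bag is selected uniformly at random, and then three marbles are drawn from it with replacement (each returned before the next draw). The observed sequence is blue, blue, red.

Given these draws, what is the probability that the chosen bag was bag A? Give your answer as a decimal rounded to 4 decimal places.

0.3150

Under each hypothesis, the probability of the observed sequence is: P(data | bag A) = (10/11)(10/11)(1/11) = 0.075131; P(data | bag B) = (2/9)(2/9)(7/9) = 0.038409; P(data | bag C) = (2/4)(2/4)(2/4) = 0.125.
The prior-weighted likelihoods are 1/3 · 0.075131 = 0.025044, 1/3 · 0.038409 = 0.012803, 1/3 · 0.125 = 0.041667; with total 0.079513.
So P(bag A | data) = (0.025044) / (0.079513) = 0.31496.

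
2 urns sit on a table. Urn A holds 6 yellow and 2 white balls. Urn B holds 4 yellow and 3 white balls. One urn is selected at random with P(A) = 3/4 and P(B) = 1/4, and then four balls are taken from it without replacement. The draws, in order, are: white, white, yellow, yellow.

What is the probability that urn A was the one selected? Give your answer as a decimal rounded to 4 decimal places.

The likelihood of the observed sequence under each hypothesis: P(data | urn A) = (2/8)(1/7)(6/6)(5/5) = 1/28; P(data | urn B) = (3/7)(2/6)(4/5)(3/4) = 3/35.
Weighting by the prior gives 3/4 · 1/28 = 3/112, 1/4 · 3/35 = 3/140; these sum to 27/560.
So P(urn A | data) = (3/112) / (27/560) = 5/9.

0.5556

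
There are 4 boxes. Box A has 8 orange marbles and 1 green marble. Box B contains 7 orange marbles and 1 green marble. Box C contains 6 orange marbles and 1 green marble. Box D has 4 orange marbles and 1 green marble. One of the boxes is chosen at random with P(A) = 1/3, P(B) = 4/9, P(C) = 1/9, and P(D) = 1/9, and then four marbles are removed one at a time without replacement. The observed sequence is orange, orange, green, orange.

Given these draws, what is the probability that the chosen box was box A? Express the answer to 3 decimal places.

0.283

Under each hypothesis, the probability of the observed sequence is: P(data | box A) = (8/9)(7/8)(1/7)(6/6) = 0.11111; P(data | box B) = (7/8)(6/7)(1/6)(5/5) = 0.125; P(data | box C) = (6/7)(5/6)(1/5)(4/4) = 0.14286; P(data | box D) = (4/5)(3/4)(1/3)(2/2) = 0.2.
Weighting by the prior gives 1/3 · 0.11111 = 0.037037, 4/9 · 0.125 = 0.055556, 1/9 · 0.14286 = 0.015873, 1/9 · 0.2 = 0.022222; with total 0.13069.
So P(box A | data) = (0.037037) / (0.13069) = 0.2834.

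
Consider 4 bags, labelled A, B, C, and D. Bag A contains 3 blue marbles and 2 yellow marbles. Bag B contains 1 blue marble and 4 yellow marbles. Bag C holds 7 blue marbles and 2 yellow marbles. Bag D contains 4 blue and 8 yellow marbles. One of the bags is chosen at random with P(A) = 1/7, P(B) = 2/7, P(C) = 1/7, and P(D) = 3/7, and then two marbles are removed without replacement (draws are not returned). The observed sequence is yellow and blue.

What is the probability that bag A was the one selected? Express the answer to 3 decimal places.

0.185

Compute the likelihood of the observed sequence for each case: P(data | bag A) = (2/5)(3/4) = 0.3; P(data | bag B) = (4/5)(1/4) = 0.2; P(data | bag C) = (2/9)(7/8) = 0.19444; P(data | bag D) = (8/12)(4/11) = 0.24242.
Multiplying each by its prior: 1/7 · 0.3 = 0.042857, 2/7 · 0.2 = 0.057143, 1/7 · 0.19444 = 0.027778, 3/7 · 0.24242 = 0.1039; these sum to 0.23167.
By Bayes' rule, P(bag A | data) = (0.042857) / (0.23167) = 0.18499.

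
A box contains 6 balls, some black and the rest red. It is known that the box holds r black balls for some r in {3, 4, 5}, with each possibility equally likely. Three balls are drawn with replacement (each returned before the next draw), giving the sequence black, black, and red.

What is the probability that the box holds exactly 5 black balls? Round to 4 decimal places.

0.2976

Under each hypothesis, the probability of the observed sequence is: P(data | r = 3) = (3/6)(3/6)(3/6) = 1/8; P(data | r = 4) = (4/6)(4/6)(2/6) = 4/27; P(data | r = 5) = (5/6)(5/6)(1/6) = 25/216.
The prior-weighted likelihoods are 1/3 · 1/8 = 1/24, 1/3 · 4/27 = 4/81, 1/3 · 25/216 = 25/648; with total 7/54.
By Bayes' rule, P(r = 5 | data) = (25/648) / (7/54) = 25/84.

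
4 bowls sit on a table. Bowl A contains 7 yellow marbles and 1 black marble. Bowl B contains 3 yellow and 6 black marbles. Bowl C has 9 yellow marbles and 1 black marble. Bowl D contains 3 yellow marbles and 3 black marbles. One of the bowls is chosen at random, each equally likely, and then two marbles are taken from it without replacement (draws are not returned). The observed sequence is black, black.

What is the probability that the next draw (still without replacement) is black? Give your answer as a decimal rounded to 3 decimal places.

0.467

Under each hypothesis, the probability of the observed sequence is: P(data | bowl A) = (1/8)(0/7) = 0; P(data | bowl B) = (6/9)(5/8) = 5/12; P(data | bowl C) = (1/10)(0/9) = 0; P(data | bowl D) = (3/6)(2/5) = 1/5.
Weighting by the prior gives 1/4 · 0 = 0, 1/4 · 5/12 = 5/48, 1/4 · 0 = 0, 1/4 · 1/5 = 1/20; these sum to 37/240.
The posterior is then P(bowl A | data) = 0, P(bowl B | data) = 25/37, P(bowl C | data) = 0, P(bowl D | data) = 12/37.
Averaging over the posterior, P(black next | data) = (4/7)(25/37) + (1/4)(12/37) = 121/259.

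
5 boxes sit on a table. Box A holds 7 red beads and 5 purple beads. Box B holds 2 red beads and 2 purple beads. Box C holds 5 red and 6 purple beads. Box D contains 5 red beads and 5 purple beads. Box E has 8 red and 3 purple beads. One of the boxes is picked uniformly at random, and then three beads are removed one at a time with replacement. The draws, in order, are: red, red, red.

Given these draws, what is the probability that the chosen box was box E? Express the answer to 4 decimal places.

The likelihood of the observed sequence under each hypothesis: P(data | box A) = (7/12)(7/12)(7/12) = 0.1985; P(data | box B) = (2/4)(2/4)(2/4) = 0.125; P(data | box C) = (5/11)(5/11)(5/11) = 0.093914; P(data | box D) = (5/10)(5/10)(5/10) = 0.125; P(data | box E) = (8/11)(8/11)(8/11) = 0.38467.
Weighting by the prior gives 1/5 · 0.1985 = 0.039699, 1/5 · 0.125 = 0.025, 1/5 · 0.093914 = 0.018783, 1/5 · 0.125 = 0.025, 1/5 · 0.38467 = 0.076935; these sum to 0.18542.
Hence P(box E | data) = (0.076935) / (0.18542) = 0.41493.

0.4149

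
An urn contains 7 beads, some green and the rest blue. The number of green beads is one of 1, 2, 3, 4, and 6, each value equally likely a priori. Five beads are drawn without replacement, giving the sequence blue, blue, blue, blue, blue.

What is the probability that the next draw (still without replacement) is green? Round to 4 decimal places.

0.5714

For each hypothesis, P(data | H) works out to: P(data | r = 1) = (6/7)(5/6)(4/5)(3/4)(2/3) = 2/7; P(data | r = 2) = (5/7)(4/6)(3/5)(2/4)(1/3) = 1/21; P(data | r = 3) = (4/7)(3/6)(2/5)(1/4)(0/3) = 0; P(data | r = 4) = (3/7)(2/6)(1/5)(0/4) = 0; P(data | r = 6) = (1/7)(0/6) = 0.
The prior-weighted likelihoods are 1/5 · 2/7 = 2/35, 1/5 · 1/21 = 1/105, 1/5 · 0 = 0, 1/5 · 0 = 0, 1/5 · 0 = 0; these sum to 1/15.
Normalising, the posterior is P(r = 1 | data) = 6/7, P(r = 2 | data) = 1/7, P(r = 3 | data) = 0, P(r = 4 | data) = 0, P(r = 6 | data) = 0.
The predictive probability is P(green next | data) = (1/2)(6/7) + (1)(1/7) = 4/7.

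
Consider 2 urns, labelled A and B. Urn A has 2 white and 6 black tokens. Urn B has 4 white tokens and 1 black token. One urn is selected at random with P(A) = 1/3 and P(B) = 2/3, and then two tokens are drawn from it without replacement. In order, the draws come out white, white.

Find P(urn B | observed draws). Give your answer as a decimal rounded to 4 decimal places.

0.9711

Under each hypothesis, the probability of the observed sequence is: P(data | urn A) = (2/8)(1/7) = 1/28; P(data | urn B) = (4/5)(3/4) = 3/5.
The prior-weighted likelihoods are 1/3 · 1/28 = 1/84, 2/3 · 3/5 = 2/5; with total 173/420.
Hence P(urn B | data) = (2/5) / (173/420) = 168/173.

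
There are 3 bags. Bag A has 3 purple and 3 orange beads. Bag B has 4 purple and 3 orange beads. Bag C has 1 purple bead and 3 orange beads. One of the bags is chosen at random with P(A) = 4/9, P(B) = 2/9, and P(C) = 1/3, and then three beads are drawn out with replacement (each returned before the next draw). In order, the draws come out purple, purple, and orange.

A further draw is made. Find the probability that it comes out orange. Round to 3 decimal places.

For each hypothesis, P(data | H) works out to: P(data | bag A) = (3/6)(3/6)(3/6) = 0.125; P(data | bag B) = (4/7)(4/7)(3/7) = 0.13994; P(data | bag C) = (1/4)(1/4)(3/4) = 0.046875.
Weighting by the prior gives 4/9 · 0.125 = 0.055556, 2/9 · 0.13994 = 0.031098, 1/3 · 0.046875 = 0.015625; these sum to 0.10228.
Dividing through by the total gives posterior P(bag A | data) = 0.54318, P(bag B | data) = 0.30405, P(bag C | data) = 0.15277.
The predictive probability is P(orange next | data) = (1/2)(0.54318) + (3/7)(0.30405) + (3/4)(0.15277) = 0.51647.

0.516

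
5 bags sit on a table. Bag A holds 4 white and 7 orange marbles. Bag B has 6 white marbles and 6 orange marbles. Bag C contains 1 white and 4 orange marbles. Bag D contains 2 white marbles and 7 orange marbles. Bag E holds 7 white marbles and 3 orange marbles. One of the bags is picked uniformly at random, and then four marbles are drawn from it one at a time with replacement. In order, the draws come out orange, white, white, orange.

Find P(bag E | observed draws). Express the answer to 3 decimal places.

Under each hypothesis, the probability of the observed sequence is: P(data | bag A) = (7/11)(4/11)(4/11)(7/11) = 0.053548; P(data | bag B) = (6/12)(6/12)(6/12)(6/12) = 0.0625; P(data | bag C) = (4/5)(1/5)(1/5)(4/5) = 0.0256; P(data | bag D) = (7/9)(2/9)(2/9)(7/9) = 0.029873; P(data | bag E) = (3/10)(7/10)(7/10)(3/10) = 0.0441.
Weighting by the prior gives 1/5 · 0.053548 = 0.01071, 1/5 · 0.0625 = 0.0125, 1/5 · 0.0256 = 0.00512, 1/5 · 0.029873 = 0.0059747, 1/5 · 0.0441 = 0.00882; these sum to 0.043124.
So P(bag E | data) = (0.00882) / (0.043124) = 0.20452.

0.205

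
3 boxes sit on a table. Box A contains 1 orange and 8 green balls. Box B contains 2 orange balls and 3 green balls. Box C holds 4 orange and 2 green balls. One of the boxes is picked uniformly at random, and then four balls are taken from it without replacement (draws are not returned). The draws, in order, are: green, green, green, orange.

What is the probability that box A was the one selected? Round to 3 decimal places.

0.526

For each hypothesis, P(data | H) works out to: P(data | box A) = (8/9)(7/8)(6/7)(1/6) = 1/9; P(data | box B) = (3/5)(2/4)(1/3)(2/2) = 1/10; P(data | box C) = (2/6)(1/5)(0/4) = 0.
Multiplying each by its prior: 1/3 · 1/9 = 1/27, 1/3 · 1/10 = 1/30, 1/3 · 0 = 0; with total 19/270.
So P(box A | data) = (1/27) / (19/270) = 10/19.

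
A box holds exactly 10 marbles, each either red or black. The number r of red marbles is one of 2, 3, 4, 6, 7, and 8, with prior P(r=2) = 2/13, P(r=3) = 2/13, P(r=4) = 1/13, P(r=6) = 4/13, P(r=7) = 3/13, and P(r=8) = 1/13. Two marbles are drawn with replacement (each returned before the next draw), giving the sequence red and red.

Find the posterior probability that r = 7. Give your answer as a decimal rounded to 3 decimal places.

For each hypothesis, P(data | H) works out to: P(data | r = 2) = (2/10)(2/10) = 0.04; P(data | r = 3) = (3/10)(3/10) = 0.09; P(data | r = 4) = (4/10)(4/10) = 0.16; P(data | r = 6) = (6/10)(6/10) = 0.36; P(data | r = 7) = (7/10)(7/10) = 0.49; P(data | r = 8) = (8/10)(8/10) = 0.64.
Weighting by the prior gives 2/13 · 0.04 = 0.0061538, 2/13 · 0.09 = 0.013846, 1/13 · 0.16 = 0.012308, 4/13 · 0.36 = 0.11077, 3/13 · 0.49 = 0.11308, 1/13 · 0.64 = 0.049231; summing to 0.30538.
Hence P(r = 7 | data) = (0.11308) / (0.30538) = 0.37028.

0.370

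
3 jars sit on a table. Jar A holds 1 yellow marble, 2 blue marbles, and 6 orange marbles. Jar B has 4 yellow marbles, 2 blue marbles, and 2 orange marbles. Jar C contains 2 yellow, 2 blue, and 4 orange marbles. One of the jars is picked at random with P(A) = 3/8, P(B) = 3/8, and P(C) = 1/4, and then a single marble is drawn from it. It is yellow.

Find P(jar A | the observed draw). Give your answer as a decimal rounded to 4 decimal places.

0.1429

For each hypothesis, P(data | H) works out to: P(data | jar A) = (1/9) = 1/9; P(data | jar B) = (4/8) = 1/2; P(data | jar C) = (2/8) = 1/4.
Multiplying each by its prior: 3/8 · 1/9 = 1/24, 3/8 · 1/2 = 3/16, 1/4 · 1/4 = 1/16; these sum to 7/24.
Hence P(jar A | data) = (1/24) / (7/24) = 1/7.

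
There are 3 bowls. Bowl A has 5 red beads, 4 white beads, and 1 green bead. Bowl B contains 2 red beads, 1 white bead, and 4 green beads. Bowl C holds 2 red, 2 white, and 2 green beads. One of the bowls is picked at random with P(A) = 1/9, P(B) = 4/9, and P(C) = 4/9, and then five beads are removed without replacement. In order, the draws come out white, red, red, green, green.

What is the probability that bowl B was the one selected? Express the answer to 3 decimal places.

Compute the likelihood of the observed sequence for each case: P(data | bowl A) = (4/10)(5/9)(4/8)(1/7)(0/6) = 0; P(data | bowl B) = (1/7)(2/6)(1/5)(4/4)(3/3) = 0.0095238; P(data | bowl C) = (2/6)(2/5)(1/4)(2/3)(1/2) = 0.011111.
The prior-weighted likelihoods are 1/9 · 0 = 0, 4/9 · 0.0095238 = 0.0042328, 4/9 · 0.011111 = 0.0049383; with total 0.0091711.
Therefore the posterior P(bowl B | data) = (0.0042328) / (0.0091711) = 0.46154.

0.462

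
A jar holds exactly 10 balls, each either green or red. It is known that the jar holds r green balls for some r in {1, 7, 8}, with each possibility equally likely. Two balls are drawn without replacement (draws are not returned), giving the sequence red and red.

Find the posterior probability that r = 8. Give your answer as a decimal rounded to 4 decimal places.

0.0250

Compute the likelihood of the observed sequence for each case: P(data | r = 1) = (9/10)(8/9) = 4/5; P(data | r = 7) = (3/10)(2/9) = 1/15; P(data | r = 8) = (2/10)(1/9) = 1/45.
Weighting by the prior gives 1/3 · 4/5 = 4/15, 1/3 · 1/15 = 1/45, 1/3 · 1/45 = 1/135; these sum to 8/27.
Hence P(r = 8 | data) = (1/135) / (8/27) = 1/40.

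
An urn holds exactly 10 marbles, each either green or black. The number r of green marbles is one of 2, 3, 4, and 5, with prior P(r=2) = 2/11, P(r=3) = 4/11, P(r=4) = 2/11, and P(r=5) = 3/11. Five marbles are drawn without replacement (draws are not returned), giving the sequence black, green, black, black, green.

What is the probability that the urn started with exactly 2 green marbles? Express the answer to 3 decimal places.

0.104

Compute the likelihood of the observed sequence for each case: P(data | r = 2) = (8/10)(2/9)(7/8)(6/7)(1/6) = 0.022222; P(data | r = 3) = (7/10)(3/9)(6/8)(5/7)(2/6) = 0.041667; P(data | r = 4) = (6/10)(4/9)(5/8)(4/7)(3/6) = 0.047619; P(data | r = 5) = (5/10)(5/9)(4/8)(3/7)(4/6) = 0.039683.
Multiplying each by its prior: 2/11 · 0.022222 = 0.0040404, 4/11 · 0.041667 = 0.015152, 2/11 · 0.047619 = 0.008658, 3/11 · 0.039683 = 0.010823; these sum to 0.038672.
Hence P(r = 2 | data) = (0.0040404) / (0.038672) = 0.10448.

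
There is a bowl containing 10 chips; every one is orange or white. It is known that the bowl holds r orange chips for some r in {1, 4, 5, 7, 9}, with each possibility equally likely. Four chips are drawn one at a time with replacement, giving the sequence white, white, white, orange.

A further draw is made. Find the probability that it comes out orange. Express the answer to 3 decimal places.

0.361

Under each hypothesis, the probability of the observed sequence is: P(data | r = 1) = (9/10)(9/10)(9/10)(1/10) = 0.0729; P(data | r = 4) = (6/10)(6/10)(6/10)(4/10) = 0.0864; P(data | r = 5) = (5/10)(5/10)(5/10)(5/10) = 0.0625; P(data | r = 7) = (3/10)(3/10)(3/10)(7/10) = 0.0189; P(data | r = 9) = (1/10)(1/10)(1/10)(9/10) = 0.0009.
Multiplying each by its prior: 1/5 · 0.0729 = 0.01458, 1/5 · 0.0864 = 0.01728, 1/5 · 0.0625 = 0.0125, 1/5 · 0.0189 = 0.00378, 1/5 · 0.0009 = 0.00018; these sum to 0.04832.
Normalising, the posterior is P(r = 1 | data) = 0.30174, P(r = 4 | data) = 0.35762, P(r = 5 | data) = 0.25869, P(r = 7 | data) = 0.078228, P(r = 9 | data) = 0.0037252.
Averaging over the posterior, P(orange next | data) = (1/10)(0.30174) + (2/5)(0.35762) + (1/2)(0.25869) + (7/10)(0.078228) + (9/10)(0.0037252) = 0.36068.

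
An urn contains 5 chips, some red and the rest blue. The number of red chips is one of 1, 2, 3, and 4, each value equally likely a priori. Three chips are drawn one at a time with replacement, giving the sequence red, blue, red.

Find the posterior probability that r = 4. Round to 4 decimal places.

Compute the likelihood of the observed sequence for each case: P(data | r = 1) = (1/5)(4/5)(1/5) = 4/125; P(data | r = 2) = (2/5)(3/5)(2/5) = 12/125; P(data | r = 3) = (3/5)(2/5)(3/5) = 18/125; P(data | r = 4) = (4/5)(1/5)(4/5) = 16/125.
Multiplying each by its prior: 1/4 · 4/125 = 1/125, 1/4 · 12/125 = 3/125, 1/4 · 18/125 = 9/250, 1/4 · 16/125 = 4/125; with total 1/10.
By Bayes' rule, P(r = 4 | data) = (4/125) / (1/10) = 8/25.

0.3200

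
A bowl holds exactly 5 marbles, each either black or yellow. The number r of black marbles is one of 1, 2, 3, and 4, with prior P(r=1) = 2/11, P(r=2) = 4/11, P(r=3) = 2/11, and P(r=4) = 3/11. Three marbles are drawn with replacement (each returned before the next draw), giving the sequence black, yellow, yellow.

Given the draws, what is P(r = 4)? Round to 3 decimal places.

Compute the likelihood of the observed sequence for each case: P(data | r = 1) = (1/5)(4/5)(4/5) = 0.128; P(data | r = 2) = (2/5)(3/5)(3/5) = 0.144; P(data | r = 3) = (3/5)(2/5)(2/5) = 0.096; P(data | r = 4) = (4/5)(1/5)(1/5) = 0.032.
Weighting by the prior gives 2/11 · 0.128 = 0.023273, 4/11 · 0.144 = 0.052364, 2/11 · 0.096 = 0.017455, 3/11 · 0.032 = 0.0087273; these sum to 0.10182.
Hence P(r = 4 | data) = (0.0087273) / (0.10182) = 0.085714.

0.086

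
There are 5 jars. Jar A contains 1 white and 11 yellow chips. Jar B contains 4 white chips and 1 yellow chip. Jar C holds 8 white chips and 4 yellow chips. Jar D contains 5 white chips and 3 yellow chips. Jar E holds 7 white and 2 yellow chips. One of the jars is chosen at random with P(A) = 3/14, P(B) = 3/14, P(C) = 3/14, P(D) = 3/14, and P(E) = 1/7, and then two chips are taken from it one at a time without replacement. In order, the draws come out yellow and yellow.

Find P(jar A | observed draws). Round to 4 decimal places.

0.7937

Compute the likelihood of the observed sequence for each case: P(data | jar A) = (11/12)(10/11) = 0.83333; P(data | jar B) = (1/5)(0/4) = 0; P(data | jar C) = (4/12)(3/11) = 0.090909; P(data | jar D) = (3/8)(2/7) = 0.10714; P(data | jar E) = (2/9)(1/8) = 0.027778.
Multiplying each by its prior: 3/14 · 0.83333 = 0.17857, 3/14 · 0 = 0, 3/14 · 0.090909 = 0.019481, 3/14 · 0.10714 = 0.022959, 1/7 · 0.027778 = 0.0039683; these sum to 0.22498.
By Bayes' rule, P(jar A | data) = (0.17857) / (0.22498) = 0.79372.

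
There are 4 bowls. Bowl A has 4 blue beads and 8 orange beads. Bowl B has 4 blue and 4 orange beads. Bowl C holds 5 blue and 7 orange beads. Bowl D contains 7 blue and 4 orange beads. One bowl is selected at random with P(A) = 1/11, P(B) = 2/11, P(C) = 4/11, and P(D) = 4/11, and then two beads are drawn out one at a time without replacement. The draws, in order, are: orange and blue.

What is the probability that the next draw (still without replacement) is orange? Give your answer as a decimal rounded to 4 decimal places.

0.4948

For each hypothesis, P(data | H) works out to: P(data | bowl A) = (8/12)(4/11) = 0.24242; P(data | bowl B) = (4/8)(4/7) = 0.28571; P(data | bowl C) = (7/12)(5/11) = 0.26515; P(data | bowl D) = (4/11)(7/10) = 0.25455.
The prior-weighted likelihoods are 1/11 · 0.24242 = 0.022039, 2/11 · 0.28571 = 0.051948, 4/11 · 0.26515 = 0.096419, 4/11 · 0.25455 = 0.092562; these sum to 0.26297.
Dividing through by the total gives posterior P(bowl A | data) = 0.083807, P(bowl B | data) = 0.19755, P(bowl C | data) = 0.36666, P(bowl D | data) = 0.35199.
The predictive probability is P(orange next | data) = (7/10)(0.083807) + (1/2)(0.19755) + (3/5)(0.36666) + (1/3)(0.35199) = 0.49476.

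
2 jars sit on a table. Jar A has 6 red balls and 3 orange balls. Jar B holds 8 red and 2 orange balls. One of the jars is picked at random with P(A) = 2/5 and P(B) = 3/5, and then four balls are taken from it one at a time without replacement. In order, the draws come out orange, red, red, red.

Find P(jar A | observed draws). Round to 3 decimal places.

Under each hypothesis, the probability of the observed sequence is: P(data | jar A) = (3/9)(6/8)(5/7)(4/6) = 5/42; P(data | jar B) = (2/10)(8/9)(7/8)(6/7) = 2/15.
The prior-weighted likelihoods are 2/5 · 5/42 = 1/21, 3/5 · 2/15 = 2/25; summing to 67/525.
Therefore the posterior P(jar A | data) = (1/21) / (67/525) = 25/67.

0.373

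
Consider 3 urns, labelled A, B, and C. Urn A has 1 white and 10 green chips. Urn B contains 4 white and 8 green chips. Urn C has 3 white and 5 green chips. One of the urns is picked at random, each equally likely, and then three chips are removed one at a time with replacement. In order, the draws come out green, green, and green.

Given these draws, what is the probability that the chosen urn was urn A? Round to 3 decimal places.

Under each hypothesis, the probability of the observed sequence is: P(data | urn A) = (10/11)(10/11)(10/11) = 0.75131; P(data | urn B) = (8/12)(8/12)(8/12) = 0.2963; P(data | urn C) = (5/8)(5/8)(5/8) = 0.24414.
Multiplying each by its prior: 1/3 · 0.75131 = 0.25044, 1/3 · 0.2963 = 0.098765, 1/3 · 0.24414 = 0.08138; summing to 0.43058.
Hence P(urn A | data) = (0.25044) / (0.43058) = 0.58162.

0.582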